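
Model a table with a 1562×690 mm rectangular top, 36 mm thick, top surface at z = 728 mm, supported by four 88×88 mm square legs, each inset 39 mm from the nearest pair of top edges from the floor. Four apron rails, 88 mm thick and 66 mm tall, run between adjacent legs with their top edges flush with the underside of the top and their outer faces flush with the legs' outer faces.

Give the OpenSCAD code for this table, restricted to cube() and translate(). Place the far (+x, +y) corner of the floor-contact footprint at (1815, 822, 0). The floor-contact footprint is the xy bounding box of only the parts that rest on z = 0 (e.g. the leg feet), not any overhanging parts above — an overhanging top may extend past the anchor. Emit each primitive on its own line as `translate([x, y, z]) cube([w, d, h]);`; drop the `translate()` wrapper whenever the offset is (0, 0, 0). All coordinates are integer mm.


translate([292, 171, 692]) cube([1562, 690, 36]);
translate([331, 210, 0]) cube([88, 88, 692]);
translate([1727, 210, 0]) cube([88, 88, 692]);
translate([331, 734, 0]) cube([88, 88, 692]);
translate([1727, 734, 0]) cube([88, 88, 692]);
translate([419, 210, 626]) cube([1308, 88, 66]);
translate([419, 734, 626]) cube([1308, 88, 66]);
translate([331, 298, 626]) cube([88, 436, 66]);
translate([1727, 298, 626]) cube([88, 436, 66]);


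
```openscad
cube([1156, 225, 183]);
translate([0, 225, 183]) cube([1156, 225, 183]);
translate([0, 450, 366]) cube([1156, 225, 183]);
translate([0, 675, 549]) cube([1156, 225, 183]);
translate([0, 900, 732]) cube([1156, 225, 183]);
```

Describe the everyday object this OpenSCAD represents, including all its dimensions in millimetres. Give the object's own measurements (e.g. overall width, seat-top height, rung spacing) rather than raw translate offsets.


A straight staircase of 5 solid steps. Each step is 1156 mm wide (x), 225 mm deep (y, the going) and 183 mm tall (the rise). The first step rests on the floor; each subsequent step sits one going further in +y and one rise higher in +z, directly behind and above the previous step with no overlap.


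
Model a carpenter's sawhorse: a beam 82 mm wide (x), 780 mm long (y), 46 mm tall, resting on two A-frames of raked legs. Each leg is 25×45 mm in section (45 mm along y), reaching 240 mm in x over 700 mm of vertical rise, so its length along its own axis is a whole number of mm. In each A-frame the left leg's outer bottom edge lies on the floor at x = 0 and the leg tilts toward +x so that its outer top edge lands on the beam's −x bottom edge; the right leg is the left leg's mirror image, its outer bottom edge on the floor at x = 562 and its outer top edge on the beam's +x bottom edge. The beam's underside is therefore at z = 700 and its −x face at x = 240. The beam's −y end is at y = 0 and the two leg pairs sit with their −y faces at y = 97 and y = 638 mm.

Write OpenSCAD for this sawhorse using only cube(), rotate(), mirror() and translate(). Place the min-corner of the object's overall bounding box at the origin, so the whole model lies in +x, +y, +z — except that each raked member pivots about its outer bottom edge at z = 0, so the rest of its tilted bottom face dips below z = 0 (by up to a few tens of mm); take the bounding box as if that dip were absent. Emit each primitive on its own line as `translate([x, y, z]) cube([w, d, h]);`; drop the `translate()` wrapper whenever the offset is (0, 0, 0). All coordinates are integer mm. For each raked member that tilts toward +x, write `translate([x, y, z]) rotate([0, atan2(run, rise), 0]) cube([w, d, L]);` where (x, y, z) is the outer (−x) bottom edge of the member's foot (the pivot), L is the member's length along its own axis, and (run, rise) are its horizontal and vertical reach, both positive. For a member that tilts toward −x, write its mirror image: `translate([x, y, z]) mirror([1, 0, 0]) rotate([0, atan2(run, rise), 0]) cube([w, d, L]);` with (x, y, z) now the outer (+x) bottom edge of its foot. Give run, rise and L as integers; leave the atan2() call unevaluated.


translate([240, 0, 700]) cube([82, 780, 46]);
translate([0, 97, 0]) rotate([0, atan2(240, 700), 0]) cube([25, 45, 740]);
translate([562, 97, 0]) mirror([1, 0, 0]) rotate([0, atan2(240, 700), 0]) cube([25, 45, 740]);
translate([0, 638, 0]) rotate([0, atan2(240, 700), 0]) cube([25, 45, 740]);
translate([562, 638, 0]) mirror([1, 0, 0]) rotate([0, atan2(240, 700), 0]) cube([25, 45, 740]);


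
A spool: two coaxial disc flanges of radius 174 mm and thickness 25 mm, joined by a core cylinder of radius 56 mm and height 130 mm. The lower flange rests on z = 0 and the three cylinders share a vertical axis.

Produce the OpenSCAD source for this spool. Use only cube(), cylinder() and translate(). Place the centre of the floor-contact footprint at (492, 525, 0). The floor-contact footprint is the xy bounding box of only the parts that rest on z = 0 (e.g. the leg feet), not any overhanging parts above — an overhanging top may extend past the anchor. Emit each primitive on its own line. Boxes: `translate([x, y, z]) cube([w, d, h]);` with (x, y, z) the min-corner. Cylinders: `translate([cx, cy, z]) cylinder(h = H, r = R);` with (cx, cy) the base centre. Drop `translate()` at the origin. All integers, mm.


translate([492, 525, 0]) cylinder(h = 25, r = 174);
translate([492, 525, 25]) cylinder(h = 130, r = 56);
translate([492, 525, 155]) cylinder(h = 25, r = 174);


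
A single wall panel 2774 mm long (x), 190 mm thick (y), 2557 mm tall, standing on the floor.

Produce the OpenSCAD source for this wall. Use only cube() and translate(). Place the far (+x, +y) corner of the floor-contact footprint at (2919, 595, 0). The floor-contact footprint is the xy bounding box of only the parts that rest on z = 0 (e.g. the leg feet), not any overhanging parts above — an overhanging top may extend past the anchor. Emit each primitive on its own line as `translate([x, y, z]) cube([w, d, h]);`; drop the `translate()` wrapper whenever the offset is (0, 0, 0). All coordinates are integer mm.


translate([145, 405, 0]) cube([2774, 190, 2557]);


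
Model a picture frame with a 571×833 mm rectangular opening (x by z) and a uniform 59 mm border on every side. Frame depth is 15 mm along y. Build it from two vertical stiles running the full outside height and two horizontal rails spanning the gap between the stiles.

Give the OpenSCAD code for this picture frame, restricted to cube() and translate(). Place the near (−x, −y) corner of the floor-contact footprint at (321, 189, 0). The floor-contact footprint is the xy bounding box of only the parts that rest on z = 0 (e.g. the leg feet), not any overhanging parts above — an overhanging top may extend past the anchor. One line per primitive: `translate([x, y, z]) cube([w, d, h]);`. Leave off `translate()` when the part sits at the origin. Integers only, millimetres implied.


translate([321, 189, 0]) cube([59, 15, 951]);
translate([951, 189, 0]) cube([59, 15, 951]);
translate([380, 189, 0]) cube([571, 15, 59]);
translate([380, 189, 892]) cube([571, 15, 59]);


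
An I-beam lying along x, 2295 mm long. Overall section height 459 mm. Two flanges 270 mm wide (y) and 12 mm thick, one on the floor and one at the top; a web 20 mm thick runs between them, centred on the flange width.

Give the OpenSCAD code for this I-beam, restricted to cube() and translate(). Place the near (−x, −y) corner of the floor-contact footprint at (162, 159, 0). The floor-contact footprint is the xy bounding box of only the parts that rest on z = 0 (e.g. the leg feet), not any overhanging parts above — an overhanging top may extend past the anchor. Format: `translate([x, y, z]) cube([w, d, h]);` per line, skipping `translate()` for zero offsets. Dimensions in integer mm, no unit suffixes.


translate([162, 159, 0]) cube([2295, 270, 12]);
translate([162, 284, 12]) cube([2295, 20, 435]);
translate([162, 159, 447]) cube([2295, 270, 12]);


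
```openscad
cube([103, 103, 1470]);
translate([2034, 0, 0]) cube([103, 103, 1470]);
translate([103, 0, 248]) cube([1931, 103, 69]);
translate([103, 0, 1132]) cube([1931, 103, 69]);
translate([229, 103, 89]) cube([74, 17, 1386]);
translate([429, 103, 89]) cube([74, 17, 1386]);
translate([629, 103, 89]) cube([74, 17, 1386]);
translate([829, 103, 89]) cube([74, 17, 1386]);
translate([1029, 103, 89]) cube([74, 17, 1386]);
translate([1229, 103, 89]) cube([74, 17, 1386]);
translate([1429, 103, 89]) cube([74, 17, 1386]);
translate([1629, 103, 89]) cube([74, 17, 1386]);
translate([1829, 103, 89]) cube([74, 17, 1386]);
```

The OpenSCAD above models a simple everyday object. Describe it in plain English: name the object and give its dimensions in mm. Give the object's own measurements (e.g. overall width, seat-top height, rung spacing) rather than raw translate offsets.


A fence section. Two 103×103 mm posts, 1470 mm tall, stand on the floor with a clear span of 1931 mm between their inner faces. Two horizontal rails of 103×69 mm section span the gap between the posts with their undersides at z = 248 mm and z = 1132 mm, flush with the posts' −y face. 9 pickets, each 74 mm wide, 17 mm thick and 1386 mm tall, are fixed to the +y face of the rails with their bottoms at z = 89 mm, spaced across the span with a 126 mm gap after the −x post and between neighbouring pickets, with 131 mm left before the +x post.


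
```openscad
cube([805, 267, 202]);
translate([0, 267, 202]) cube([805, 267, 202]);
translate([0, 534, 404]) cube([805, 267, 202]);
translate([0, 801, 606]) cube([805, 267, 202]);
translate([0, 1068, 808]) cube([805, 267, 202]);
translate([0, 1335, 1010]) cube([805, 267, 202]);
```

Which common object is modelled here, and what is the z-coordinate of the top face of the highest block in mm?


A staircase. The total rise is 1212 mm.

6 identical blocks, each offset up and back from the previous — a staircase. Each step is 202 mm tall and there are 6 of them, so the total rise is 6 × 202 = 1212 mm.


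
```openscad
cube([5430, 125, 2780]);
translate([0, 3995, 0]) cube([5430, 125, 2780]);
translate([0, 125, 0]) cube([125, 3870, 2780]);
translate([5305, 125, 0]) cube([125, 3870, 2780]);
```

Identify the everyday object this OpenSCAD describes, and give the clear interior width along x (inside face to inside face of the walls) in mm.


A house (or room) frame. The interior width is 5180 mm.

Four 2780 mm walls enclosing a rectangle with no floor or roof — a room or house frame. Outside width is 5430 mm and wall thickness is 125 mm, so the interior width is 5430 − 2 × 125 = 5180 mm.


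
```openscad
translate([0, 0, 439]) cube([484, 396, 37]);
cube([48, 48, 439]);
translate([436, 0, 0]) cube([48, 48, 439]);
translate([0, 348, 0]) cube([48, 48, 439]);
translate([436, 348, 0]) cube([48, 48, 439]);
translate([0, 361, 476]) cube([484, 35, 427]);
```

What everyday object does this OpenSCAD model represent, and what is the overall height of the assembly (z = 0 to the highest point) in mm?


A chair. The overall height is 903 mm.

A slab on four corner posts with a tall panel at the back — a chair. The seat slab sits at z = 439 with thickness 37, and the 427 mm backrest starts at the seat top, so the overall height is 439 + 37 + 427 = 903 mm.


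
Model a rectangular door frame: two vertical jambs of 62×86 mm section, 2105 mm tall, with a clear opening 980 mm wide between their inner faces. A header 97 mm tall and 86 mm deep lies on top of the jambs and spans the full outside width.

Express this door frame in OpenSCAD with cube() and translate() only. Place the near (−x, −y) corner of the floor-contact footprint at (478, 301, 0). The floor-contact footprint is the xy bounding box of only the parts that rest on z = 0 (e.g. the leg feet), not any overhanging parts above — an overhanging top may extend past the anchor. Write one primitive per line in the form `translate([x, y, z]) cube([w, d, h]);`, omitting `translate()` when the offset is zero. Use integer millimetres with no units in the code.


translate([478, 301, 0]) cube([62, 86, 2105]);
translate([1520, 301, 0]) cube([62, 86, 2105]);
translate([478, 301, 2105]) cube([1104, 86, 97]);


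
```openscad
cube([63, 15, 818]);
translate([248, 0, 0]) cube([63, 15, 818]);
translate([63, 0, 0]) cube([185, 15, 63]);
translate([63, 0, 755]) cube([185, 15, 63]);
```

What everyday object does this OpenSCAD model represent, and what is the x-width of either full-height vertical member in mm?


A picture frame. The border width is 63 mm.

Four thin pieces enclosing a rectangular opening — a picture frame. The two full-height stiles are 818 mm tall; the top rail sits at z = 755 and is 63 mm tall, so the border above the opening is 818 − 755 = 63 mm, matching the stile x-width.


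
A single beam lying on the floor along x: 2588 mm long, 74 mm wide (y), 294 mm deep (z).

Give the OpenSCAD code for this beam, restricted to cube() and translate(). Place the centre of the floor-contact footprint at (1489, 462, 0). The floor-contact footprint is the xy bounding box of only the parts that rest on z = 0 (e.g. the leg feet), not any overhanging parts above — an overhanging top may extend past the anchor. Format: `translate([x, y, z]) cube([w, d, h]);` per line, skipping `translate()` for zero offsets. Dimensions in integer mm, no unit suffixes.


translate([195, 425, 0]) cube([2588, 74, 294]);


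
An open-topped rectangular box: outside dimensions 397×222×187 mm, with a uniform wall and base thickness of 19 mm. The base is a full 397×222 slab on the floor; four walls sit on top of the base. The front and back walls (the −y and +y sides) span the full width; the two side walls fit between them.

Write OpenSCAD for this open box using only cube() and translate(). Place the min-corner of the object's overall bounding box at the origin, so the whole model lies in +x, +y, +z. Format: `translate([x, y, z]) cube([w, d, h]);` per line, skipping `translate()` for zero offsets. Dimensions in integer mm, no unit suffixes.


cube([397, 222, 19]);
translate([0, 0, 19]) cube([397, 19, 168]);
translate([0, 203, 19]) cube([397, 19, 168]);
translate([0, 19, 19]) cube([19, 184, 168]);
translate([378, 19, 19]) cube([19, 184, 168]);


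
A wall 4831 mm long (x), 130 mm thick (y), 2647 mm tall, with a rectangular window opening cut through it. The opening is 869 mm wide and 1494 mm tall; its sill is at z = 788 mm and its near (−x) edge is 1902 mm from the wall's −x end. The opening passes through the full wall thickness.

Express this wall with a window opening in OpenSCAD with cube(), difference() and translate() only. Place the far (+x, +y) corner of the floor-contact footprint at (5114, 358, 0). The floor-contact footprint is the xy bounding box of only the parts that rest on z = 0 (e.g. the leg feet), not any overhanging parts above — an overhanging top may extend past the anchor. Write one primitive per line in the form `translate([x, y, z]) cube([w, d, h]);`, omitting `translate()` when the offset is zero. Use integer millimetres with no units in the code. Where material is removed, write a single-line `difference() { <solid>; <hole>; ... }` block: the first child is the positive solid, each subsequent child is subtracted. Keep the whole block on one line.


difference() { translate([283, 228, 0]) cube([4831, 130, 2647]); translate([2185, 228, 788]) cube([869, 130, 1494]); }


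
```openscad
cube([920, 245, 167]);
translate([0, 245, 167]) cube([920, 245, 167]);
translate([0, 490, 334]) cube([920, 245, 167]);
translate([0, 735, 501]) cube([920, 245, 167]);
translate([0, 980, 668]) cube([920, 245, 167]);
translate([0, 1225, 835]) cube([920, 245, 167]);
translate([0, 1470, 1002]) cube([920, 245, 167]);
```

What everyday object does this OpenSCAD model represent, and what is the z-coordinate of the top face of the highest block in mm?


A staircase. The total rise is 1169 mm.

7 identical blocks, each offset up and back from the previous — a staircase. Each step is 167 mm tall and there are 7 of them, so the total rise is 7 × 167 = 1169 mm.


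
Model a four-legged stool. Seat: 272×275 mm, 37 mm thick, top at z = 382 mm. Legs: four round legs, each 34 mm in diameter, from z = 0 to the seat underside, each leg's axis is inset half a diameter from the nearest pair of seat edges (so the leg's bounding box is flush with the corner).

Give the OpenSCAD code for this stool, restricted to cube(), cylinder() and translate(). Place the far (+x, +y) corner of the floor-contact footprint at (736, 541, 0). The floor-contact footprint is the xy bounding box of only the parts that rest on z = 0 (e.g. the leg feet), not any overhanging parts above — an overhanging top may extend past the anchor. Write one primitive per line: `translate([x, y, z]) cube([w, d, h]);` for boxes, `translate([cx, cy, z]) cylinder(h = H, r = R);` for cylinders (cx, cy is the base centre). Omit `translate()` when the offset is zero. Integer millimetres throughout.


translate([464, 266, 345]) cube([272, 275, 37]);
translate([481, 283, 0]) cylinder(h = 345, r = 17);
translate([719, 283, 0]) cylinder(h = 345, r = 17);
translate([481, 524, 0]) cylinder(h = 345, r = 17);
translate([719, 524, 0]) cylinder(h = 345, r = 17);


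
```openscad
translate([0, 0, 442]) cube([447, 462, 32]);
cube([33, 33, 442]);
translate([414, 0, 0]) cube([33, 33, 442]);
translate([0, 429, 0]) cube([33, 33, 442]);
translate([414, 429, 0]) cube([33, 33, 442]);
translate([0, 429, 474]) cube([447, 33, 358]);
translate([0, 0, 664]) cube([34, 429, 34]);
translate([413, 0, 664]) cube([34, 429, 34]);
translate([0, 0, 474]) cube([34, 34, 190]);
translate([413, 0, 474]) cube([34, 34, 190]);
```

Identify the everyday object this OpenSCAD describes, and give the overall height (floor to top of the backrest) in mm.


A chair. The overall height is 832 mm.

A slab on four corner posts with a tall panel at the back — a chair. The seat slab sits at z = 442 with thickness 32, and the 358 mm backrest starts at the seat top, so the overall height is 442 + 32 + 358 = 832 mm.


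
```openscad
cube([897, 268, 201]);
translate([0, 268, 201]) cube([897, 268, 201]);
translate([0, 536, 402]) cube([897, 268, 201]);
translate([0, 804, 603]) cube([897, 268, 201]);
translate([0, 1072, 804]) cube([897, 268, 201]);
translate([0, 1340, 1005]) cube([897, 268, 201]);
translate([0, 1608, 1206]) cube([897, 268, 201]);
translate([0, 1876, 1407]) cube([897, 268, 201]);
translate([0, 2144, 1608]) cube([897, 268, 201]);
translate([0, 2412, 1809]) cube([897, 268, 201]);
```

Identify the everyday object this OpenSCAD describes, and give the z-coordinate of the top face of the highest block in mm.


A staircase. The total rise is 2010 mm.

10 identical blocks, each offset up and back from the previous — a staircase. Each step is 201 mm tall and there are 10 of them, so the total rise is 10 × 201 = 2010 mm.


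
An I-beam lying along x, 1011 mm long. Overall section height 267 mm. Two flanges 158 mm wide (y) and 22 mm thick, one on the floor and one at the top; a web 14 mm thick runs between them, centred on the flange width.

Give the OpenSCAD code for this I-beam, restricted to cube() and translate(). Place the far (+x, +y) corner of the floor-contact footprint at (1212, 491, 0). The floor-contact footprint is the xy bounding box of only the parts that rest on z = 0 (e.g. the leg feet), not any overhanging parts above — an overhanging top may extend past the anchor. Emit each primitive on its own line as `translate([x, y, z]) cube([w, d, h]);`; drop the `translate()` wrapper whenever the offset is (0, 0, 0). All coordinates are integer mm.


translate([201, 333, 0]) cube([1011, 158, 22]);
translate([201, 405, 22]) cube([1011, 14, 223]);
translate([201, 333, 245]) cube([1011, 158, 22]);


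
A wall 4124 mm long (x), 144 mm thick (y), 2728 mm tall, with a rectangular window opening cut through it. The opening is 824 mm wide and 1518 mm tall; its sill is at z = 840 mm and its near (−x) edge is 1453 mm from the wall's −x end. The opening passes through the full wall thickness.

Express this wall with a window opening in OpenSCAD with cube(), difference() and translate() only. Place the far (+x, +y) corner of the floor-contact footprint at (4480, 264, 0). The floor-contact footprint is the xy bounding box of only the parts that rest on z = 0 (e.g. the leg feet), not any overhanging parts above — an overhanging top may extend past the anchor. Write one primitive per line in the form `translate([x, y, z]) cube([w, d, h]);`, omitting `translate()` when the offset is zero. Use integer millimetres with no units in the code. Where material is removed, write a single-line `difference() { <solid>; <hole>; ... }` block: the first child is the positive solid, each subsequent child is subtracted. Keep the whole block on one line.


difference() { translate([356, 120, 0]) cube([4124, 144, 2728]); translate([1809, 120, 840]) cube([824, 144, 1518]); }


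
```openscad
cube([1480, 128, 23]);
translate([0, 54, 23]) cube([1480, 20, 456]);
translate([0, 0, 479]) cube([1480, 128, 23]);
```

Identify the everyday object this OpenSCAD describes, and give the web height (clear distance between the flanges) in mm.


An I-beam. The web height is 456 mm.

Two wide flanges with a thin centred web — an I-beam. Overall 502 mm minus two 23 mm flanges gives a web of 502 − 2·23 = 456 mm.


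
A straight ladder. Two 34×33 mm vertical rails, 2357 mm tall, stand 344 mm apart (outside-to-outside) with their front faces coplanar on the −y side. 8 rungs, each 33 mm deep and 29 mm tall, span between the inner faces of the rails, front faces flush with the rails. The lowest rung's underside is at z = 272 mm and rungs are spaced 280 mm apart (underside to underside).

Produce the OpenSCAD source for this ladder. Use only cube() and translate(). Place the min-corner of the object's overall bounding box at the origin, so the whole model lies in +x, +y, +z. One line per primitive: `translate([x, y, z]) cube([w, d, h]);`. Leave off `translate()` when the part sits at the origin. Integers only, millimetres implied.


cube([34, 33, 2357]);
translate([310, 0, 0]) cube([34, 33, 2357]);
translate([34, 0, 272]) cube([276, 33, 29]);
translate([34, 0, 552]) cube([276, 33, 29]);
translate([34, 0, 832]) cube([276, 33, 29]);
translate([34, 0, 1112]) cube([276, 33, 29]);
translate([34, 0, 1392]) cube([276, 33, 29]);
translate([34, 0, 1672]) cube([276, 33, 29]);
translate([34, 0, 1952]) cube([276, 33, 29]);
translate([34, 0, 2232]) cube([276, 33, 29]);


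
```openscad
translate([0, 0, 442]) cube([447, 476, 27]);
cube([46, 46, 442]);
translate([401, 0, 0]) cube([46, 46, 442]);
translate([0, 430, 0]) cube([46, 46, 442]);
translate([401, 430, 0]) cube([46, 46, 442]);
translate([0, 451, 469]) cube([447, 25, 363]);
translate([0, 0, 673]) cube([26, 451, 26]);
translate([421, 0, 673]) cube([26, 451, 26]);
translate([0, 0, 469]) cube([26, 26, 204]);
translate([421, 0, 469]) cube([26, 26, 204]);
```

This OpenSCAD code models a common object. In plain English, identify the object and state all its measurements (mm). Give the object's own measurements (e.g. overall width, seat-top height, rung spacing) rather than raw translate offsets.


A chair. The seat is a 447×476×27 mm slab with its top at z = 469 mm, on four 46×46 mm corner legs (flush with the seat edges, standing on z = 0). A flat backrest 25 mm thick, 363 mm tall, spans the full seat width and rises from the seat top along its +y edge, rear face flush with the rear of the seat. Two armrests of 26×26 mm section run along each side from the seat's front edge to the front of the backrest, top faces 230 mm above the seat top and outer faces flush with the seat's x-edges; a 26×26 mm post under the front of each armrest stands on the seat at the front corner.


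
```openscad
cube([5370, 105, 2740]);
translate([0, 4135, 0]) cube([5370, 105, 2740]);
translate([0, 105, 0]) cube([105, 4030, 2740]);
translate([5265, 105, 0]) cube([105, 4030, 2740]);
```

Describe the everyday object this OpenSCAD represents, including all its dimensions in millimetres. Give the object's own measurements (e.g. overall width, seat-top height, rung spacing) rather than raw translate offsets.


The wall frame of a small rectangular building: four walls, each 2740 mm tall and 105 mm thick, enclosing a footprint 5370 mm (x) by 4240 mm (y) outside-to-outside, with no floor or roof. The front and back walls (the −y and +y sides) span the full width; the two side walls fit between them.


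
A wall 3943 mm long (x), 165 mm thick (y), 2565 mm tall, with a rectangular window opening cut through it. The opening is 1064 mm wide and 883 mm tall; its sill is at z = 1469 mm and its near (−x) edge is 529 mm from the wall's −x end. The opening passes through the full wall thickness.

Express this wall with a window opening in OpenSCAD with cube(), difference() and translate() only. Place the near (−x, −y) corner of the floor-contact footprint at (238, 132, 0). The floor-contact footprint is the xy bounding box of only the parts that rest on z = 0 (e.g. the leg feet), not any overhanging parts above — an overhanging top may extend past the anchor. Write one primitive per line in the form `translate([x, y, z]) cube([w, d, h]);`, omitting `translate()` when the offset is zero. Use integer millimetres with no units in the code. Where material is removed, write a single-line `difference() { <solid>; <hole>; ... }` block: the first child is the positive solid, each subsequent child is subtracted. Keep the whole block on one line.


difference() { translate([238, 132, 0]) cube([3943, 165, 2565]); translate([767, 132, 1469]) cube([1064, 165, 883]); }


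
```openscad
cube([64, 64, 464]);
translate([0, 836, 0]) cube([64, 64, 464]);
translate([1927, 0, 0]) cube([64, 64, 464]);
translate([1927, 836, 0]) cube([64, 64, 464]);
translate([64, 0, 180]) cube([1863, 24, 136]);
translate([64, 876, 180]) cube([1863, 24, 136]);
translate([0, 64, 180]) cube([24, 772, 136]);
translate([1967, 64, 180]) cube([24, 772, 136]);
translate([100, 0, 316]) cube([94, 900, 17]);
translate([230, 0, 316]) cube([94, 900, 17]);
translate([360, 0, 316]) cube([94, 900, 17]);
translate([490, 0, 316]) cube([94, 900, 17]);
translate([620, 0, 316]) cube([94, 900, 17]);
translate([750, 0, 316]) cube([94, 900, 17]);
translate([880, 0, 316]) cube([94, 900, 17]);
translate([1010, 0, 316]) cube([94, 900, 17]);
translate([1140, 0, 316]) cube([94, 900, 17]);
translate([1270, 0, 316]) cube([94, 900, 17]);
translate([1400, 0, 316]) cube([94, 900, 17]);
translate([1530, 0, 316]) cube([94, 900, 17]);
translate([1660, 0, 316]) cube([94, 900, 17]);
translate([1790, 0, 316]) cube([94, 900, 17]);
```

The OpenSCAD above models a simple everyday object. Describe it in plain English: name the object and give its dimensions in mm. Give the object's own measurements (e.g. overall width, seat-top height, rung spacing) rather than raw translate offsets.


A bed frame 1991 mm long (x) by 900 mm wide (y). Four 64×64 mm corner posts, 464 mm tall, at the corners of the footprint. Four rails of 24 mm thickness and 136 mm height run between adjacent posts with their undersides at z = 180 mm, their outer faces flush with the outside of the frame (the two x-running rails run between the posts' inner faces; the two y-running rails run between the posts' inner faces). 14 slats, each 94 mm wide (x) and 17 mm thick, lie across the top of the two x-running rails, running the full 900 mm width of the frame in y; along x they sit between the end posts with a 36 mm gap after the −x posts and between neighbouring slats, leaving 43 mm before the +x posts.


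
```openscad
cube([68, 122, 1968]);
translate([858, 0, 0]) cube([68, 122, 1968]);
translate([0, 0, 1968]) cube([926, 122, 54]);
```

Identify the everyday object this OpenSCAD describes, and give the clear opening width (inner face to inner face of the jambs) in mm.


A door frame. The clear opening width is 790 mm.

Two 1968 mm tall posts with a header on top — a door frame. The left jamb is 68 mm wide at x = 0; the right jamb starts at x = 858. The clear opening is 858 − 68 = 790 mm.


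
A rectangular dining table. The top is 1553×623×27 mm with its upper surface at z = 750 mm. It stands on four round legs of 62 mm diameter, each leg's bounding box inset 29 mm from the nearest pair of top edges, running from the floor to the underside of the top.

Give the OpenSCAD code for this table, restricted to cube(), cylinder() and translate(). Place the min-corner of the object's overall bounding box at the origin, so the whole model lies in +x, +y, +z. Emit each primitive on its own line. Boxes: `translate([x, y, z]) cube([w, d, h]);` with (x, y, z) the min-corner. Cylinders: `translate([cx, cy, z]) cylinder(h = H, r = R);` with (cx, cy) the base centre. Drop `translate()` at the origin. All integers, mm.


// leg_h = 750 - 27 = 723
translate([0, 0, 723]) cube([1553, 623, 27]);
translate([60, 60, 0]) cylinder(h = 723, r = 31);
translate([1493, 60, 0]) cylinder(h = 723, r = 31);
translate([60, 563, 0]) cylinder(h = 723, r = 31);
translate([1493, 563, 0]) cylinder(h = 723, r = 31);


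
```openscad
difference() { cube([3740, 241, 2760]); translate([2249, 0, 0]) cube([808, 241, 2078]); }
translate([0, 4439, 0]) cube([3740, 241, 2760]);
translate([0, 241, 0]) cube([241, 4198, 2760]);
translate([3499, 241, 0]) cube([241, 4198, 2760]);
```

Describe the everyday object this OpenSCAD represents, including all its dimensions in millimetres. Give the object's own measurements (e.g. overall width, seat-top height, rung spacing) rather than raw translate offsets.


A single room: four walls, each 2760 mm tall and 241 mm thick, enclosing an outside footprint 3740×4680 mm (x × y), no floor or roof. The front and back walls (−y and +y sides) run the full x-width; the side walls fit between their inner faces. A door opening 808 mm wide and 2078 mm tall is cut through the front wall from the floor up, its −x edge 2249 mm from the wall's −x end.


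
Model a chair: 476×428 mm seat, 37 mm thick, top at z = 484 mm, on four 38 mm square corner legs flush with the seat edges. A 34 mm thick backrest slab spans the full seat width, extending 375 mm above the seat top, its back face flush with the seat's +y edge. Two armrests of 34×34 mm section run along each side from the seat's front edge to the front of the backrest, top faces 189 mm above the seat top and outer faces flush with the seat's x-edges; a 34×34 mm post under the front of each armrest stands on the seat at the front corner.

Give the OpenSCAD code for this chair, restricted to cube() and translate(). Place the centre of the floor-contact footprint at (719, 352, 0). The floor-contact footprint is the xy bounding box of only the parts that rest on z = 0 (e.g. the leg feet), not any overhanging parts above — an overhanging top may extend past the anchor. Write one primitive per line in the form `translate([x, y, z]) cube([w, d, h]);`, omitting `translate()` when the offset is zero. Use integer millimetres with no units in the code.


translate([481, 138, 447]) cube([476, 428, 37]);
translate([481, 138, 0]) cube([38, 38, 447]);
translate([919, 138, 0]) cube([38, 38, 447]);
translate([481, 528, 0]) cube([38, 38, 447]);
translate([919, 528, 0]) cube([38, 38, 447]);
translate([481, 532, 484]) cube([476, 34, 375]);
translate([481, 138, 639]) cube([34, 394, 34]);
translate([923, 138, 639]) cube([34, 394, 34]);
translate([481, 138, 484]) cube([34, 34, 155]);
translate([923, 138, 484]) cube([34, 34, 155]);


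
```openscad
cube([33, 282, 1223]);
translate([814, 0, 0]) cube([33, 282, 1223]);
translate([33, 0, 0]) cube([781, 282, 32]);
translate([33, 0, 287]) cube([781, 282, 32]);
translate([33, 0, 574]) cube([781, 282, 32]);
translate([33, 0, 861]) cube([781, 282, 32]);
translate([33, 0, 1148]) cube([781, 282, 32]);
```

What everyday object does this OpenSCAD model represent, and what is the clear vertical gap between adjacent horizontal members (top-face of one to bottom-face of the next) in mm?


A bookshelf. The clear shelf gap is 255 mm.

Two tall side panels with 5 horizontal boards between them — a bookshelf. The first two shelf undersides are at z = 0 and z = 287; with shelf thickness 32, the clear gap is 287 − 0 − 32 = 255 mm.


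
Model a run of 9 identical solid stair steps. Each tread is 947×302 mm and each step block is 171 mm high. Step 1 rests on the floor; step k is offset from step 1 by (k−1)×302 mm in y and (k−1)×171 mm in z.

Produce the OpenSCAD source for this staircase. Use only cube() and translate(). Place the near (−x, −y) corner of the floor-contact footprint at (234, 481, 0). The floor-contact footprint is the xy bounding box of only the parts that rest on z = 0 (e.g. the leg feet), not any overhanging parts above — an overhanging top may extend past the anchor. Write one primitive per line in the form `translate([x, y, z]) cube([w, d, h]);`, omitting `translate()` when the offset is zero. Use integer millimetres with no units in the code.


translate([234, 481, 0]) cube([947, 302, 171]);
translate([234, 783, 171]) cube([947, 302, 171]);
translate([234, 1085, 342]) cube([947, 302, 171]);
translate([234, 1387, 513]) cube([947, 302, 171]);
translate([234, 1689, 684]) cube([947, 302, 171]);
translate([234, 1991, 855]) cube([947, 302, 171]);
translate([234, 2293, 1026]) cube([947, 302, 171]);
translate([234, 2595, 1197]) cube([947, 302, 171]);
translate([234, 2897, 1368]) cube([947, 302, 171]);


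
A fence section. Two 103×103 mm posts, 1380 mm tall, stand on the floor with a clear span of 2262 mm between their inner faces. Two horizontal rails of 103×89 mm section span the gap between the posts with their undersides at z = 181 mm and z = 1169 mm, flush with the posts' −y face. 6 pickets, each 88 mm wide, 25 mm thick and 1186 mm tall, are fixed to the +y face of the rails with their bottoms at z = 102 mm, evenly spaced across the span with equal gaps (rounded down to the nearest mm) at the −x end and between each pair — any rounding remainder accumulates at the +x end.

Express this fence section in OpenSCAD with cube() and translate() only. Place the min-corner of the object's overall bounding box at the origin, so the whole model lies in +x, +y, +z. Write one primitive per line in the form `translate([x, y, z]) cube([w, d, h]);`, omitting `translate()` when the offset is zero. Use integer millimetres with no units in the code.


cube([103, 103, 1380]);
translate([2365, 0, 0]) cube([103, 103, 1380]);
translate([103, 0, 181]) cube([2262, 103, 89]);
translate([103, 0, 1169]) cube([2262, 103, 89]);
translate([350, 103, 102]) cube([88, 25, 1186]);
translate([685, 103, 102]) cube([88, 25, 1186]);
translate([1020, 103, 102]) cube([88, 25, 1186]);
translate([1355, 103, 102]) cube([88, 25, 1186]);
translate([1690, 103, 102]) cube([88, 25, 1186]);
translate([2025, 103, 102]) cube([88, 25, 1186]);


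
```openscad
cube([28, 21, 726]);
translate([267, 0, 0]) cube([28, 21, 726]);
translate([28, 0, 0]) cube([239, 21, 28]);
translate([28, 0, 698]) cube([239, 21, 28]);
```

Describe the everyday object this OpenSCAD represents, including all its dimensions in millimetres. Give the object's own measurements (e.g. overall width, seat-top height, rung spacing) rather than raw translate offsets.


A rectangular picture frame lying in the x–z plane (depth along y). The opening is 239 mm wide (x) by 670 mm tall (z), surrounded by a border 28 mm wide on all four sides. The frame is 21 mm deep and is made of two full-height vertical stiles with two horizontal rails fitted between them.


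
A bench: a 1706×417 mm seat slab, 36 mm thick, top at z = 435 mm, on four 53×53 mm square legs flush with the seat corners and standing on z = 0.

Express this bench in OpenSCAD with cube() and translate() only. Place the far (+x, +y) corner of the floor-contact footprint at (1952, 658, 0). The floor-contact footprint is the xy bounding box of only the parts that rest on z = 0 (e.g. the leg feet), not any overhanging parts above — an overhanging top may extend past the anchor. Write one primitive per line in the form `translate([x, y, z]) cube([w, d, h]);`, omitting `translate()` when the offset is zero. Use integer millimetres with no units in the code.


translate([246, 241, 399]) cube([1706, 417, 36]);
translate([246, 241, 0]) cube([53, 53, 399]);
translate([246, 605, 0]) cube([53, 53, 399]);
translate([1899, 241, 0]) cube([53, 53, 399]);
translate([1899, 605, 0]) cube([53, 53, 399]);


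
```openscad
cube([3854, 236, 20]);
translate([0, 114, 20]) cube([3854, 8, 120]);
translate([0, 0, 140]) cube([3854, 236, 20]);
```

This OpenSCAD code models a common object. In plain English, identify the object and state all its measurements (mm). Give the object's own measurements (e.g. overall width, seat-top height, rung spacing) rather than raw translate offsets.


An I-beam lying along x, 3854 mm long. Overall section height 160 mm. Two flanges 236 mm wide (y) and 20 mm thick, one on the floor and one at the top; a web 8 mm thick runs between them, centred on the flange width.


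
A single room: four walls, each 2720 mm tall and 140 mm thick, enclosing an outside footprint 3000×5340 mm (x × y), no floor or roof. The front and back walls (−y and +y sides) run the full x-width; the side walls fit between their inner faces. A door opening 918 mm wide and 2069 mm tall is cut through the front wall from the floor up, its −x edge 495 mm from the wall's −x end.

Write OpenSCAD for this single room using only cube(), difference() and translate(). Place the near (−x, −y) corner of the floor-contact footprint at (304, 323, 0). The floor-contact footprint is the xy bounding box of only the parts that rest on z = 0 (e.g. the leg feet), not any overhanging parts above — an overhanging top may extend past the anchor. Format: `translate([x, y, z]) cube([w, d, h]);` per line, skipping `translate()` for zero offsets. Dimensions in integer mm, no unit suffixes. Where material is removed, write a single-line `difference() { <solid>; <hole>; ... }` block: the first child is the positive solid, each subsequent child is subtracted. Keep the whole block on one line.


difference() { translate([304, 323, 0]) cube([3000, 140, 2720]); translate([799, 323, 0]) cube([918, 140, 2069]); }
translate([304, 5523, 0]) cube([3000, 140, 2720]);
translate([304, 463, 0]) cube([140, 5060, 2720]);
translate([3164, 463, 0]) cube([140, 5060, 2720]);


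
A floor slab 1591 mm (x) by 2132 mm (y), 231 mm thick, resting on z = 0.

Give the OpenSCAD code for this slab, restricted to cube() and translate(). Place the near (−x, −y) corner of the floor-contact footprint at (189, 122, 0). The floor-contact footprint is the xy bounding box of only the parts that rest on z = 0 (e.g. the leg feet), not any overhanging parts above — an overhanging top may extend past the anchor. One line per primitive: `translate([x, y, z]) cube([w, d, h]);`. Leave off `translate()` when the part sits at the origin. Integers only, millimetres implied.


translate([189, 122, 0]) cube([1591, 2132, 231]);


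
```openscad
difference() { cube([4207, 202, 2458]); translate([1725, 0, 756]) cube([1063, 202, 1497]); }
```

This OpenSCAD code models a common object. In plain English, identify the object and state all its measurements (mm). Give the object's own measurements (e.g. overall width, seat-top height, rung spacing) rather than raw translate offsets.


A wall 4207 mm long (x), 202 mm thick (y), 2458 mm tall, with a rectangular window opening cut through it. The opening is 1063 mm wide and 1497 mm tall; its sill is at z = 756 mm and its near (−x) edge is 1725 mm from the wall's −x end. The opening passes through the full wall thickness.


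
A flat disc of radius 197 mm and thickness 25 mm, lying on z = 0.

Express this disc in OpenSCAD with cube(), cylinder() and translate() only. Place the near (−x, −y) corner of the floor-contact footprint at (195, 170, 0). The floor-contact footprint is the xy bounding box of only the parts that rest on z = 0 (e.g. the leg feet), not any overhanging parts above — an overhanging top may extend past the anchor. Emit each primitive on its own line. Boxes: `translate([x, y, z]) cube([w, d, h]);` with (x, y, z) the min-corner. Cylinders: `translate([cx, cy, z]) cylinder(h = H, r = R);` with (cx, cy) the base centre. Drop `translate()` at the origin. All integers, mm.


translate([392, 367, 0]) cylinder(h = 25, r = 197);
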